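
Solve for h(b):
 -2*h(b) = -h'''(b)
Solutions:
 h(b) = C3*exp(2^(1/3)*b) + (C1*sin(2^(1/3)*sqrt(3)*b/2) + C2*cos(2^(1/3)*sqrt(3)*b/2))*exp(-2^(1/3)*b/2)


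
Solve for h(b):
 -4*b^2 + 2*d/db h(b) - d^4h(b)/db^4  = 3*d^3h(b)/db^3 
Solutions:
 h(b) = C1 + 2*b^3/3 + 6*b + (C2 + C3*exp(-sqrt(3)*b) + C4*exp(sqrt(3)*b))*exp(-b)


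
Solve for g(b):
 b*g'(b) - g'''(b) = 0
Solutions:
 g(b) = C1 + Integral(C2*airyai(b) + C3*airybi(b), b)


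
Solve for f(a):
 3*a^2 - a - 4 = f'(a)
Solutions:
 f(a) = C1 + a^3 - a^2/2 - 4*a


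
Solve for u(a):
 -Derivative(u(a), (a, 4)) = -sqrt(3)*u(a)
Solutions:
 u(a) = C1*exp(-3^(1/8)*a) + C2*exp(3^(1/8)*a) + C3*sin(3^(1/8)*a) + C4*cos(3^(1/8)*a)


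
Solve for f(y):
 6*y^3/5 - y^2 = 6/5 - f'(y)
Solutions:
 f(y) = C1 - 3*y^4/10 + y^3/3 + 6*y/5


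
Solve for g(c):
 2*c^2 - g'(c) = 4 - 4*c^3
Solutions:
 g(c) = C1 + c^4 + 2*c^3/3 - 4*c


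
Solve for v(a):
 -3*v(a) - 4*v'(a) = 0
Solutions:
 v(a) = C1*exp(-3*a/4)


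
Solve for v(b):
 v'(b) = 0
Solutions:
 v(b) = C1


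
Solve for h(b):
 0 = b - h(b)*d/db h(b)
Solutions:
 h(b) = -sqrt(C1 + b^2)
 h(b) = sqrt(C1 + b^2)


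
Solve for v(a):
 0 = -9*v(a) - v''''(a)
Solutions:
 v(a) = (C1*sin(sqrt(6)*a/2) + C2*cos(sqrt(6)*a/2))*exp(-sqrt(6)*a/2) + (C3*sin(sqrt(6)*a/2) + C4*cos(sqrt(6)*a/2))*exp(sqrt(6)*a/2)


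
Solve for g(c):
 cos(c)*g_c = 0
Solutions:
 g(c) = C1


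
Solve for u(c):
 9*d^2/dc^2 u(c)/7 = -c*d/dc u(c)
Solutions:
 u(c) = C1 + C2*erf(sqrt(14)*c/6)


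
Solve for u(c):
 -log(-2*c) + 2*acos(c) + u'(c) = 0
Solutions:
 u(c) = C1 + c*log(-c) - 2*c*acos(c) - c + c*log(2) + 2*sqrt(1 - c^2)


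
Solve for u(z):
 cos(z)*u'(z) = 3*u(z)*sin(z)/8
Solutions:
 u(z) = C1/cos(z)^(3/8)


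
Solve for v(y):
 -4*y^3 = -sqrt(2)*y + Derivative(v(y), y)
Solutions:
 v(y) = C1 - y^4 + sqrt(2)*y^2/2


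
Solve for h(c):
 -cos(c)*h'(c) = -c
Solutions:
 h(c) = C1 + Integral(c/cos(c), c)


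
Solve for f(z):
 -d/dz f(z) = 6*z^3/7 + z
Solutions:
 f(z) = C1 - 3*z^4/14 - z^2/2


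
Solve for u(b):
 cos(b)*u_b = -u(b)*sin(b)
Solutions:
 u(b) = C1*cos(b)


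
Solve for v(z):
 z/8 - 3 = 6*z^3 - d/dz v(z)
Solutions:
 v(z) = C1 + 3*z^4/2 - z^2/16 + 3*z


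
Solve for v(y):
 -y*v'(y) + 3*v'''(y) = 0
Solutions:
 v(y) = C1 + Integral(C2*airyai(3^(2/3)*y/3) + C3*airybi(3^(2/3)*y/3), y)


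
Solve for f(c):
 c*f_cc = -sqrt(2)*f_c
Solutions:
 f(c) = C1 + C2*c^(1 - sqrt(2))


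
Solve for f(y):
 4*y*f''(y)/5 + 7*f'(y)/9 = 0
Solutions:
 f(y) = C1 + C2*y^(1/36)


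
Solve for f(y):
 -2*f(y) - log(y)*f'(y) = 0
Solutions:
 f(y) = C1*exp(-2*li(y))


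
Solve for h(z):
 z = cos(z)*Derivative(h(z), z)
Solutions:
 h(z) = C1 + Integral(z/cos(z), z)


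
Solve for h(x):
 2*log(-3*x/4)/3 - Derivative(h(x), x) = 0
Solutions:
 h(x) = C1 + 2*x*log(-x)/3 + 2*x*(-2*log(2) - 1 + log(3))/3


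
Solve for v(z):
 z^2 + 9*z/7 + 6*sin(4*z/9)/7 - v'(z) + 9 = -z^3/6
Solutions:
 v(z) = C1 + z^4/24 + z^3/3 + 9*z^2/14 + 9*z - 27*cos(4*z/9)/14


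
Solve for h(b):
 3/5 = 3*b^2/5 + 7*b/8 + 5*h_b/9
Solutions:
 h(b) = C1 - 9*b^3/25 - 63*b^2/80 + 27*b/25


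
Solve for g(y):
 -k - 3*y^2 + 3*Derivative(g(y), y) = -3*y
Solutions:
 g(y) = C1 + k*y/3 + y^3/3 - y^2/2


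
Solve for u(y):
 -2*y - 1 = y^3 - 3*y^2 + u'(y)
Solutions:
 u(y) = C1 - y^4/4 + y^3 - y^2 - y


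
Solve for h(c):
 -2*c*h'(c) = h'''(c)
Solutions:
 h(c) = C1 + Integral(C2*airyai(-2^(1/3)*c) + C3*airybi(-2^(1/3)*c), c)


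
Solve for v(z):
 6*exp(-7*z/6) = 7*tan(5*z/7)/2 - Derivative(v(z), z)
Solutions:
 v(z) = C1 + 49*log(tan(5*z/7)^2 + 1)/20 + 36*exp(-7*z/6)/7


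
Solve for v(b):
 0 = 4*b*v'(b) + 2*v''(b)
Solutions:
 v(b) = C1 + C2*erf(b)


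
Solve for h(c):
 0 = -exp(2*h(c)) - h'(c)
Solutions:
 h(c) = log(-sqrt(-1/(C1 - c))) - log(2)/2
 h(c) = log(-1/(C1 - c))/2 - log(2)/2


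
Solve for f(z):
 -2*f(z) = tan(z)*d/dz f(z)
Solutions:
 f(z) = C1/sin(z)^2


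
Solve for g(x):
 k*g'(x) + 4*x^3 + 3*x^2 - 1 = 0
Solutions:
 g(x) = C1 - x^4/k - x^3/k + x/k


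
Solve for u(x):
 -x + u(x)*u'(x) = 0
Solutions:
 u(x) = -sqrt(C1 + x^2)
 u(x) = sqrt(C1 + x^2)


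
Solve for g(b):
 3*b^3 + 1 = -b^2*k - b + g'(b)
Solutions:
 g(b) = C1 + 3*b^4/4 + b^3*k/3 + b^2/2 + b


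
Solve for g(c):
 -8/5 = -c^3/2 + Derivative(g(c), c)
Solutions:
 g(c) = C1 + c^4/8 - 8*c/5


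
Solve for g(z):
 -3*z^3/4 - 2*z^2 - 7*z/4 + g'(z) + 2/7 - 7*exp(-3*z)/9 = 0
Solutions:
 g(z) = C1 + 3*z^4/16 + 2*z^3/3 + 7*z^2/8 - 2*z/7 - 7*exp(-3*z)/27


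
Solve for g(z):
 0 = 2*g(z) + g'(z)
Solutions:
 g(z) = C1*exp(-2*z)


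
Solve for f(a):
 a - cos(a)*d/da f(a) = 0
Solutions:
 f(a) = C1 + Integral(a/cos(a), a)


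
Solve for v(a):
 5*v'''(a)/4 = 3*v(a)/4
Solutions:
 v(a) = C3*exp(3^(1/3)*5^(2/3)*a/5) + (C1*sin(3^(5/6)*5^(2/3)*a/10) + C2*cos(3^(5/6)*5^(2/3)*a/10))*exp(-3^(1/3)*5^(2/3)*a/10)


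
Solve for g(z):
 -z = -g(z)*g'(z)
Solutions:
 g(z) = -sqrt(C1 + z^2)
 g(z) = sqrt(C1 + z^2)


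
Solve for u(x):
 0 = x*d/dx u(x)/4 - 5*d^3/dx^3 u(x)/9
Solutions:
 u(x) = C1 + Integral(C2*airyai(3^(2/3)*50^(1/3)*x/10) + C3*airybi(3^(2/3)*50^(1/3)*x/10), x)


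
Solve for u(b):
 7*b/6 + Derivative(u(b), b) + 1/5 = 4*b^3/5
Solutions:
 u(b) = C1 + b^4/5 - 7*b^2/12 - b/5


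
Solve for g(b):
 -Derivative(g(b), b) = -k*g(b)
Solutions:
 g(b) = C1*exp(b*k)


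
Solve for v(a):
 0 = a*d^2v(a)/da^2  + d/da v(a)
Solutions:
 v(a) = C1 + C2*log(a)


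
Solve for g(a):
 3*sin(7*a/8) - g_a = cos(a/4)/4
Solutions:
 g(a) = C1 - sin(a/4) - 24*cos(7*a/8)/7


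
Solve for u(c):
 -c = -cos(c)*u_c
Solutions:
 u(c) = C1 + Integral(c/cos(c), c)


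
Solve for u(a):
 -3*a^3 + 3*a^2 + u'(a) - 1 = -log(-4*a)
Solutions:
 u(a) = C1 + 3*a^4/4 - a^3 - a*log(-a) + 2*a*(1 - log(2))


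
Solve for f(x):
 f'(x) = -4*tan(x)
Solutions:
 f(x) = C1 + 4*log(cos(x))


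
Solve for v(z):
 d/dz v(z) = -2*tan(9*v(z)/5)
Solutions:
 v(z) = -5*asin(C1*exp(-18*z/5))/9 + 5*pi/9
 v(z) = 5*asin(C1*exp(-18*z/5))/9


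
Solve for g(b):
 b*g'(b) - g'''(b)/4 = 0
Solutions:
 g(b) = C1 + Integral(C2*airyai(2^(2/3)*b) + C3*airybi(2^(2/3)*b), b)


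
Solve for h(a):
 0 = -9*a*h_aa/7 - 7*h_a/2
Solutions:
 h(a) = C1 + C2/a^(31/18)


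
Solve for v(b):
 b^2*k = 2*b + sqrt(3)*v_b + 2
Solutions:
 v(b) = C1 + sqrt(3)*b^3*k/9 - sqrt(3)*b^2/3 - 2*sqrt(3)*b/3


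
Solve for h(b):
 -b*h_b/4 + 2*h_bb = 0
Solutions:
 h(b) = C1 + C2*erfi(b/4)


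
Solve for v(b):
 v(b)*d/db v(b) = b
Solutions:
 v(b) = -sqrt(C1 + b^2)
 v(b) = sqrt(C1 + b^2)


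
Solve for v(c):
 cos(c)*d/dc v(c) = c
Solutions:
 v(c) = C1 + Integral(c/cos(c), c)


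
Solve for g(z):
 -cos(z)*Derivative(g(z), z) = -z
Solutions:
 g(z) = C1 + Integral(z/cos(z), z)


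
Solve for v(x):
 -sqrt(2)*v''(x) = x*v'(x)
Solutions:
 v(x) = C1 + C2*erf(2^(1/4)*x/2)


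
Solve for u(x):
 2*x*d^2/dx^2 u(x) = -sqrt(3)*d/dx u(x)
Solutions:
 u(x) = C1 + C2*x^(1 - sqrt(3)/2)


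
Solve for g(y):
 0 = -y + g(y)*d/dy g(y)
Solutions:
 g(y) = -sqrt(C1 + y^2)
 g(y) = sqrt(C1 + y^2)


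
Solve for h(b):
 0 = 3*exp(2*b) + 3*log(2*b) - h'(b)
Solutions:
 h(b) = C1 + 3*b*log(b) + 3*b*(-1 + log(2)) + 3*exp(2*b)/2


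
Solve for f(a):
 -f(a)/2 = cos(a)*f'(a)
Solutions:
 f(a) = C1*(sin(a) - 1)^(1/4)/(sin(a) + 1)^(1/4)


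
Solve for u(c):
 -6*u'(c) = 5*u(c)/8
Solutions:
 u(c) = C1*exp(-5*c/48)


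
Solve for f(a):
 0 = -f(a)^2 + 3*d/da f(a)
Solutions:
 f(a) = -3/(C1 + a)


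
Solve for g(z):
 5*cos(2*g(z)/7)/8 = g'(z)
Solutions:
 -5*z/8 - 7*log(sin(2*g(z)/7) - 1)/4 + 7*log(sin(2*g(z)/7) + 1)/4 = C1


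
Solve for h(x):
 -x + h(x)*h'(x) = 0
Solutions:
 h(x) = -sqrt(C1 + x^2)
 h(x) = sqrt(C1 + x^2)


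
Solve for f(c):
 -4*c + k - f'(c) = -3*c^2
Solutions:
 f(c) = C1 + c^3 - 2*c^2 + c*k


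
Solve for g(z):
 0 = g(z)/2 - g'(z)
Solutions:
 g(z) = C1*exp(z/2)


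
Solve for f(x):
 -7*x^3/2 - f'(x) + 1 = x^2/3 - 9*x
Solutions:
 f(x) = C1 - 7*x^4/8 - x^3/9 + 9*x^2/2 + x


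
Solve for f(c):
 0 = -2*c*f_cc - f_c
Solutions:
 f(c) = C1 + C2*sqrt(c)


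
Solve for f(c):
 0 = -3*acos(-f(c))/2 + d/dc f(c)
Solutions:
 Integral(1/acos(-_y), (_y, f(c))) = C1 + 3*c/2


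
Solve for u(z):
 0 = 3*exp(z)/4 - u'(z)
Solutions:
 u(z) = C1 + 3*exp(z)/4


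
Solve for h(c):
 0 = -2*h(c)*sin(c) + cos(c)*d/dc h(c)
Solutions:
 h(c) = C1/cos(c)^2


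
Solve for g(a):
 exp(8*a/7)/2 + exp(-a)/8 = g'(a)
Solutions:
 g(a) = C1 + 7*exp(8*a/7)/16 - exp(-a)/8


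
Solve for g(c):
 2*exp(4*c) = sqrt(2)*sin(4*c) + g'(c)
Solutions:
 g(c) = C1 + exp(4*c)/2 + sqrt(2)*cos(4*c)/4


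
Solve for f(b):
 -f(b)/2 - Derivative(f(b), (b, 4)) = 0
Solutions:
 f(b) = (C1*sin(2^(1/4)*b/2) + C2*cos(2^(1/4)*b/2))*exp(-2^(1/4)*b/2) + (C3*sin(2^(1/4)*b/2) + C4*cos(2^(1/4)*b/2))*exp(2^(1/4)*b/2)


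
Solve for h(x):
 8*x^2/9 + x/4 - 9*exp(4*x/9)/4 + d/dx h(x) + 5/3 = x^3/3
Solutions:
 h(x) = C1 + x^4/12 - 8*x^3/27 - x^2/8 - 5*x/3 + 81*exp(4*x/9)/16


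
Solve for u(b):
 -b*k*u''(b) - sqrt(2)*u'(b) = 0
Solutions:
 u(b) = C1 + b^(((re(k) - sqrt(2))*re(k) + im(k)^2)/(re(k)^2 + im(k)^2))*(C2*sin(sqrt(2)*log(b)*Abs(im(k))/(re(k)^2 + im(k)^2)) + C3*cos(sqrt(2)*log(b)*im(k)/(re(k)^2 + im(k)^2)))


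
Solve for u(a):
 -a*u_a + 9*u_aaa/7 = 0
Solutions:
 u(a) = C1 + Integral(C2*airyai(21^(1/3)*a/3) + C3*airybi(21^(1/3)*a/3), a)


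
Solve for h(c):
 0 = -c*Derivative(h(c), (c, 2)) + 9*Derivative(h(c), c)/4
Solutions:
 h(c) = C1 + C2*c^(13/4)


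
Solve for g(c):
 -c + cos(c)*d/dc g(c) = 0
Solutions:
 g(c) = C1 + Integral(c/cos(c), c)


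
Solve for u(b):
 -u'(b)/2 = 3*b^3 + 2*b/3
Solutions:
 u(b) = C1 - 3*b^4/2 - 2*b^2/3


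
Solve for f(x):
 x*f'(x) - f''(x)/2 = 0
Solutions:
 f(x) = C1 + C2*erfi(x)


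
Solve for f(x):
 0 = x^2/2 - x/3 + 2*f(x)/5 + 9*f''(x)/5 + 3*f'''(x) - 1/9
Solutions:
 f(x) = C1*exp(x*(-6 + 3*3^(1/3)/(5*sqrt(31) + 28)^(1/3) + 3^(2/3)*(5*sqrt(31) + 28)^(1/3))/30)*sin(3^(1/6)*x*(-(5*sqrt(31) + 28)^(1/3) + 3^(2/3)/(5*sqrt(31) + 28)^(1/3))/10) + C2*exp(x*(-6 + 3*3^(1/3)/(5*sqrt(31) + 28)^(1/3) + 3^(2/3)*(5*sqrt(31) + 28)^(1/3))/30)*cos(3^(1/6)*x*(-(5*sqrt(31) + 28)^(1/3) + 3^(2/3)/(5*sqrt(31) + 28)^(1/3))/10) + C3*exp(-x*(3*3^(1/3)/(5*sqrt(31) + 28)^(1/3) + 3 + 3^(2/3)*(5*sqrt(31) + 28)^(1/3))/15) - 5*x^2/4 + 5*x/6 + 415/36


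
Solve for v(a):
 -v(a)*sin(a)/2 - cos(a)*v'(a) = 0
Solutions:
 v(a) = C1*sqrt(cos(a))


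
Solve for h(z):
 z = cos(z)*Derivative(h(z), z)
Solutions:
 h(z) = C1 + Integral(z/cos(z), z)


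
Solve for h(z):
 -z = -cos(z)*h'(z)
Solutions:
 h(z) = C1 + Integral(z/cos(z), z)


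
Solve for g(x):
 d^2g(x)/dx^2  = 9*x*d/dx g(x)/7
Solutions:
 g(x) = C1 + C2*erfi(3*sqrt(14)*x/14)


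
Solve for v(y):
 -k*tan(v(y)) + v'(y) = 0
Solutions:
 v(y) = pi - asin(C1*exp(k*y))
 v(y) = asin(C1*exp(k*y))


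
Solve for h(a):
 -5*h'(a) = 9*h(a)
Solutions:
 h(a) = C1*exp(-9*a/5)


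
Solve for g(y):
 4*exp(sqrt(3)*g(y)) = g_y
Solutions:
 g(y) = sqrt(3)*(2*log(-1/(C1 + 4*y)) - log(3))/6


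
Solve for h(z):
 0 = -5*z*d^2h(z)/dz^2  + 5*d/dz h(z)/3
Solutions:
 h(z) = C1 + C2*z^(4/3)


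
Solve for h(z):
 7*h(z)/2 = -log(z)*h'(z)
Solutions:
 h(z) = C1*exp(-7*li(z)/2)


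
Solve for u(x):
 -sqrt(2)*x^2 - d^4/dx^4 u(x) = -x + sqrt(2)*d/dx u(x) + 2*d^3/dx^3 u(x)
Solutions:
 u(x) = C1 + C2*exp(x*(-4 + 4/(8 + 27*sqrt(2)/2 + sqrt(-256 + (16 + 27*sqrt(2))^2)/2)^(1/3) + (8 + 27*sqrt(2)/2 + sqrt(-256 + (16 + 27*sqrt(2))^2)/2)^(1/3))/6)*sin(sqrt(3)*x*(-(8 + 27*sqrt(2)/2 + sqrt(-256 + (16 + 27*sqrt(2))^2)/2)^(1/3) + 4/(8 + 27*sqrt(2)/2 + sqrt(-256 + (16 + 27*sqrt(2))^2)/2)^(1/3))/6) + C3*exp(x*(-4 + 4/(8 + 27*sqrt(2)/2 + sqrt(-256 + (16 + 27*sqrt(2))^2)/2)^(1/3) + (8 + 27*sqrt(2)/2 + sqrt(-256 + (16 + 27*sqrt(2))^2)/2)^(1/3))/6)*cos(sqrt(3)*x*(-(8 + 27*sqrt(2)/2 + sqrt(-256 + (16 + 27*sqrt(2))^2)/2)^(1/3) + 4/(8 + 27*sqrt(2)/2 + sqrt(-256 + (16 + 27*sqrt(2))^2)/2)^(1/3))/6) + C4*exp(-x*(4/(8 + 27*sqrt(2)/2 + sqrt(-256 + (16 + 27*sqrt(2))^2)/2)^(1/3) + 2 + (8 + 27*sqrt(2)/2 + sqrt(-256 + (16 + 27*sqrt(2))^2)/2)^(1/3))/3) - x^3/3 + sqrt(2)*x^2/4 + 2*sqrt(2)*x


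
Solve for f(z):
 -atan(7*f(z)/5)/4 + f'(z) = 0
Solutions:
 Integral(1/atan(7*_y/5), (_y, f(z))) = C1 + z/4


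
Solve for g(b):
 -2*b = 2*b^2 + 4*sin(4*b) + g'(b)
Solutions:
 g(b) = C1 - 2*b^3/3 - b^2 + cos(4*b)


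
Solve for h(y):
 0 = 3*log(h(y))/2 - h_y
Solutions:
 li(h(y)) = C1 + 3*y/2


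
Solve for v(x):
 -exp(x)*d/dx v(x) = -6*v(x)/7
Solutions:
 v(x) = C1*exp(-6*exp(-x)/7)


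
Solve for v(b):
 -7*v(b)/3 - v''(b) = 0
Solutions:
 v(b) = C1*sin(sqrt(21)*b/3) + C2*cos(sqrt(21)*b/3)


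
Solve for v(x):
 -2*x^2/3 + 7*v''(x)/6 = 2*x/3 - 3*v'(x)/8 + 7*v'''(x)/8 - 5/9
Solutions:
 v(x) = C1 + C2*exp(x*(14 - sqrt(385))/21) + C3*exp(x*(14 + sqrt(385))/21) + 16*x^3/27 - 376*x^2/81 + 26024*x/729


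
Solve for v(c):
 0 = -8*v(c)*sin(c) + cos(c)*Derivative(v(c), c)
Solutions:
 v(c) = C1/cos(c)^8


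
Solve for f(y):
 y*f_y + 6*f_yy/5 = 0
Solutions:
 f(y) = C1 + C2*erf(sqrt(15)*y/6)


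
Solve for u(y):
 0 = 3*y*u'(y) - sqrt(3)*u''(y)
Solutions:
 u(y) = C1 + C2*erfi(sqrt(2)*3^(1/4)*y/2)


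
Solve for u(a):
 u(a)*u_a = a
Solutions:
 u(a) = -sqrt(C1 + a^2)
 u(a) = sqrt(C1 + a^2)


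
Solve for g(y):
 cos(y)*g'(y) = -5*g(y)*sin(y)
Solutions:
 g(y) = C1*cos(y)^5


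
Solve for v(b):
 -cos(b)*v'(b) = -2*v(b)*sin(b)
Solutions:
 v(b) = C1/cos(b)^2


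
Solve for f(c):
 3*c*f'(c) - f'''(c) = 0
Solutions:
 f(c) = C1 + Integral(C2*airyai(3^(1/3)*c) + C3*airybi(3^(1/3)*c), c)


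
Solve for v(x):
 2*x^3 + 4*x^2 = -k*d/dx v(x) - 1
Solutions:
 v(x) = C1 - x^4/(2*k) - 4*x^3/(3*k) - x/k


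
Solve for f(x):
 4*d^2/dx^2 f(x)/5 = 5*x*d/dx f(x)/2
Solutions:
 f(x) = C1 + C2*erfi(5*x/4)


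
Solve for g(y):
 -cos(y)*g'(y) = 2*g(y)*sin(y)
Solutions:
 g(y) = C1*cos(y)^2


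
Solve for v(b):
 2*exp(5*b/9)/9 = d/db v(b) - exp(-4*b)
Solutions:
 v(b) = C1 + 2*exp(5*b/9)/5 - exp(-4*b)/4


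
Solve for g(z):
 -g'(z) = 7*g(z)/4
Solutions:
 g(z) = C1*exp(-7*z/4)


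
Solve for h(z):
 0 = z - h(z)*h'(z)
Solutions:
 h(z) = -sqrt(C1 + z^2)
 h(z) = sqrt(C1 + z^2)


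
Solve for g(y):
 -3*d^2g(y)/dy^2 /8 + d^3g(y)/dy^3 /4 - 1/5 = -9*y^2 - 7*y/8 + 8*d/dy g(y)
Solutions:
 g(y) = C1 + C2*exp(y*(3 - sqrt(521))/4) + C3*exp(y*(3 + sqrt(521))/4) + 3*y^3/8 + y^2/512 + 3697*y/81920


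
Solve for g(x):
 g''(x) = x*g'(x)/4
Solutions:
 g(x) = C1 + C2*erfi(sqrt(2)*x/4)


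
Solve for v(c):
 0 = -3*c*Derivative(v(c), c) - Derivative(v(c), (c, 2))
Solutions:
 v(c) = C1 + C2*erf(sqrt(6)*c/2)


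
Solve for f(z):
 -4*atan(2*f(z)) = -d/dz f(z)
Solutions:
 Integral(1/atan(2*_y), (_y, f(z))) = C1 + 4*z


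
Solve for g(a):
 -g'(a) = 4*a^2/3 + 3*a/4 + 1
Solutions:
 g(a) = C1 - 4*a^3/9 - 3*a^2/8 - a


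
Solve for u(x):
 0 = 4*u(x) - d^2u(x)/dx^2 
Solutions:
 u(x) = C1*exp(-2*x) + C2*exp(2*x)


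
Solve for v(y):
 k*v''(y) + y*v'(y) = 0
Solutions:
 v(y) = C1 + C2*sqrt(k)*erf(sqrt(2)*y*sqrt(1/k)/2)


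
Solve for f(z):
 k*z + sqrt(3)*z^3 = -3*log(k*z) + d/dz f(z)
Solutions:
 f(z) = C1 + k*z^2/2 + sqrt(3)*z^4/4 + 3*z*log(k*z) - 3*z


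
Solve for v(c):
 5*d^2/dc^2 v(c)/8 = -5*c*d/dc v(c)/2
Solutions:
 v(c) = C1 + C2*erf(sqrt(2)*c)


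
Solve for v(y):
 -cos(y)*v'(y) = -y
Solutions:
 v(y) = C1 + Integral(y/cos(y), y)


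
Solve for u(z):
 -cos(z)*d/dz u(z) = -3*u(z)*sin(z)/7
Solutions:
 u(z) = C1/cos(z)^(3/7)


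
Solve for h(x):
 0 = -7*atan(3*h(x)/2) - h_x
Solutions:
 Integral(1/atan(3*_y/2), (_y, h(x))) = C1 - 7*x


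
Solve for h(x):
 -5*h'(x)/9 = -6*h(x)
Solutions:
 h(x) = C1*exp(54*x/5)


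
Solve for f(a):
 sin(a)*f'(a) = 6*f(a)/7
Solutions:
 f(a) = C1*(cos(a) - 1)^(3/7)/(cos(a) + 1)^(3/7)


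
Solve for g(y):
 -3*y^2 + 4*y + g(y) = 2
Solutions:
 g(y) = 3*y^2 - 4*y + 2


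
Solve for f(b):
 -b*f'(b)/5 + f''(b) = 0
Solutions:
 f(b) = C1 + C2*erfi(sqrt(10)*b/10)


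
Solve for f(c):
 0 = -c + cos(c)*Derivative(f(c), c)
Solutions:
 f(c) = C1 + Integral(c/cos(c), c)


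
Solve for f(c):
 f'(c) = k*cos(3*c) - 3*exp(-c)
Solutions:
 f(c) = C1 + k*sin(3*c)/3 + 3*exp(-c)


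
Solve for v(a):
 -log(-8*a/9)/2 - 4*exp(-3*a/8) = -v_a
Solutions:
 v(a) = C1 + a*log(-a)/2 + a*(-log(3) - 1/2 + 3*log(2)/2) - 32*exp(-3*a/8)/3


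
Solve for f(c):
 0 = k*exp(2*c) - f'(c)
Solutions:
 f(c) = C1 + k*exp(2*c)/2


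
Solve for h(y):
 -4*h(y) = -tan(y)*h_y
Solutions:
 h(y) = C1*sin(y)^4


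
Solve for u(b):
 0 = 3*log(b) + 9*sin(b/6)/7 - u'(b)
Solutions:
 u(b) = C1 + 3*b*log(b) - 3*b - 54*cos(b/6)/7


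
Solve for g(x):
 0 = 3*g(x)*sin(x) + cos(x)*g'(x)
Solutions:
 g(x) = C1*cos(x)^3


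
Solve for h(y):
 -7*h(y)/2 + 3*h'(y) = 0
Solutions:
 h(y) = C1*exp(7*y/6)


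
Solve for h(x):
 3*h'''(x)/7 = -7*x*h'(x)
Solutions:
 h(x) = C1 + Integral(C2*airyai(-21^(2/3)*x/3) + C3*airybi(-21^(2/3)*x/3), x)


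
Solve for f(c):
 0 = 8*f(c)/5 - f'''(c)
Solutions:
 f(c) = C3*exp(2*5^(2/3)*c/5) + (C1*sin(sqrt(3)*5^(2/3)*c/5) + C2*cos(sqrt(3)*5^(2/3)*c/5))*exp(-5^(2/3)*c/5)


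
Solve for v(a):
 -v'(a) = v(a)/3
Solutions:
 v(a) = C1*exp(-a/3)


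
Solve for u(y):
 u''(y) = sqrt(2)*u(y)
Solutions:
 u(y) = C1*exp(-2^(1/4)*y) + C2*exp(2^(1/4)*y)


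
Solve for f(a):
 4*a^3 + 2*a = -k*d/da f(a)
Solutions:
 f(a) = C1 - a^4/k - a^2/k


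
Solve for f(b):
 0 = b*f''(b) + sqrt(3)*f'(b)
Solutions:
 f(b) = C1 + C2*b^(1 - sqrt(3))


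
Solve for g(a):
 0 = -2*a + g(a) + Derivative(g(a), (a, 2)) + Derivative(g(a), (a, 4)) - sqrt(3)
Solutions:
 g(a) = 2*a + (C1*sin(sqrt(3)*a/2) + C2*cos(sqrt(3)*a/2))*exp(-a/2) + (C3*sin(sqrt(3)*a/2) + C4*cos(sqrt(3)*a/2))*exp(a/2) + sqrt(3)


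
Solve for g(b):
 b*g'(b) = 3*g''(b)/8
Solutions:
 g(b) = C1 + C2*erfi(2*sqrt(3)*b/3)


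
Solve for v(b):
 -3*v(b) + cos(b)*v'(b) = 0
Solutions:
 v(b) = C1*(sin(b) + 1)^(3/2)/(sin(b) - 1)^(3/2)


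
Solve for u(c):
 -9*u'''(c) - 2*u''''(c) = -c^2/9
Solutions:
 u(c) = C1 + C2*c + C3*c^2 + C4*exp(-9*c/2) + c^5/4860 - c^4/4374 + 4*c^3/19683


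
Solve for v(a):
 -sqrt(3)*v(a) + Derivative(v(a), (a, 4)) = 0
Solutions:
 v(a) = C1*exp(-3^(1/8)*a) + C2*exp(3^(1/8)*a) + C3*sin(3^(1/8)*a) + C4*cos(3^(1/8)*a)


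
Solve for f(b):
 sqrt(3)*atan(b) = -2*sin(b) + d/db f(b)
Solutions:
 f(b) = C1 + sqrt(3)*(b*atan(b) - log(b^2 + 1)/2) - 2*cos(b)


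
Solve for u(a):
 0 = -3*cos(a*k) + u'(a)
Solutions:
 u(a) = C1 + 3*sin(a*k)/k


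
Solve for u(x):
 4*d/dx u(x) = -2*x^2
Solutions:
 u(x) = C1 - x^3/6


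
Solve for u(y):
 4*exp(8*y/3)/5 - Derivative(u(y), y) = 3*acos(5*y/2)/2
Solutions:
 u(y) = C1 - 3*y*acos(5*y/2)/2 + 3*sqrt(4 - 25*y^2)/10 + 3*exp(8*y/3)/10


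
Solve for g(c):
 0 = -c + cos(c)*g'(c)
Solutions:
 g(c) = C1 + Integral(c/cos(c), c)


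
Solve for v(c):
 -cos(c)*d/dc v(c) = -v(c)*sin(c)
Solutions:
 v(c) = C1/cos(c)


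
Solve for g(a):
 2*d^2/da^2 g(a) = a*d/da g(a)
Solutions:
 g(a) = C1 + C2*erfi(a/2)


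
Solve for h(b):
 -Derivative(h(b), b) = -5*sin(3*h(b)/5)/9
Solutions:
 -5*b/9 + 5*log(cos(3*h(b)/5) - 1)/6 - 5*log(cos(3*h(b)/5) + 1)/6 = C1


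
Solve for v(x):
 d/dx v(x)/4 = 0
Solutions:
 v(x) = C1


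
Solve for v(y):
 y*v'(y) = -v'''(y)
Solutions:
 v(y) = C1 + Integral(C2*airyai(-y) + C3*airybi(-y), y)


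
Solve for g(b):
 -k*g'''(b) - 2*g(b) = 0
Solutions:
 g(b) = C1*exp(2^(1/3)*b*(-1/k)^(1/3)) + C2*exp(2^(1/3)*b*(-1/k)^(1/3)*(-1 + sqrt(3)*I)/2) + C3*exp(-2^(1/3)*b*(-1/k)^(1/3)*(1 + sqrt(3)*I)/2)


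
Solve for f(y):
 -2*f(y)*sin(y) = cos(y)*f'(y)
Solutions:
 f(y) = C1*cos(y)^2


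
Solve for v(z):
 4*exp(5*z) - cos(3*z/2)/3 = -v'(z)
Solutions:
 v(z) = C1 - 4*exp(5*z)/5 + 2*sin(3*z/2)/9


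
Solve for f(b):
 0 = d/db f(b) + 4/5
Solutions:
 f(b) = C1 - 4*b/5


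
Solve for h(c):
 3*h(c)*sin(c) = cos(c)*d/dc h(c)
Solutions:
 h(c) = C1/cos(c)^3


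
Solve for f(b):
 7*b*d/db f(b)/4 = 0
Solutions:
 f(b) = C1


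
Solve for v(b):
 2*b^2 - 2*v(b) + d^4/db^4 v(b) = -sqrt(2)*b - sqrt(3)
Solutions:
 v(b) = C1*exp(-2^(1/4)*b) + C2*exp(2^(1/4)*b) + C3*sin(2^(1/4)*b) + C4*cos(2^(1/4)*b) + b^2 + sqrt(2)*b/2 + sqrt(3)/2


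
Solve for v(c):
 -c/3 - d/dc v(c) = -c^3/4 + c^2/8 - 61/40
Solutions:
 v(c) = C1 + c^4/16 - c^3/24 - c^2/6 + 61*c/40


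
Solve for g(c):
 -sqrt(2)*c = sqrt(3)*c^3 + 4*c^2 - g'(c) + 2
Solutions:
 g(c) = C1 + sqrt(3)*c^4/4 + 4*c^3/3 + sqrt(2)*c^2/2 + 2*c


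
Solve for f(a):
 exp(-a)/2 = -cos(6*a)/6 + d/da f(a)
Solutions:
 f(a) = C1 + sin(6*a)/36 - exp(-a)/2


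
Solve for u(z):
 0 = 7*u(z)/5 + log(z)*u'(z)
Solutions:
 u(z) = C1*exp(-7*li(z)/5)


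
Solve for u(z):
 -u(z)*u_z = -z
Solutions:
 u(z) = -sqrt(C1 + z^2)
 u(z) = sqrt(C1 + z^2)


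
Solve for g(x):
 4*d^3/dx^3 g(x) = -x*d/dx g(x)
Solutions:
 g(x) = C1 + Integral(C2*airyai(-2^(1/3)*x/2) + C3*airybi(-2^(1/3)*x/2), x)


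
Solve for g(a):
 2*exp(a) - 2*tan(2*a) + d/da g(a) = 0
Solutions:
 g(a) = C1 - 2*exp(a) - log(cos(2*a))


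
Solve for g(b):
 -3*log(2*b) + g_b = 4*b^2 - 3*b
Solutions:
 g(b) = C1 + 4*b^3/3 - 3*b^2/2 + 3*b*log(b) - 3*b + 3*b*log(2)


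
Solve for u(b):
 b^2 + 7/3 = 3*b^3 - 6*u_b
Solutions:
 u(b) = C1 + b^4/8 - b^3/18 - 7*b/18


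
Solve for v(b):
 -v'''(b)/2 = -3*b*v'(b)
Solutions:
 v(b) = C1 + Integral(C2*airyai(6^(1/3)*b) + C3*airybi(6^(1/3)*b), b)


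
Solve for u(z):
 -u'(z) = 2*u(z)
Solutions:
 u(z) = C1*exp(-2*z)


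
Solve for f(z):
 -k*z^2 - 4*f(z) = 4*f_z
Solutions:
 f(z) = C1*exp(-z) - k*z^2/4 + k*z/2 - k/2


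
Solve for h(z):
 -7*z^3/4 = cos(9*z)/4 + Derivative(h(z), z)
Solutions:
 h(z) = C1 - 7*z^4/16 - sin(9*z)/36


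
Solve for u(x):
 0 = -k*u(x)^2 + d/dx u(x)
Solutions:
 u(x) = -1/(C1 + k*x)


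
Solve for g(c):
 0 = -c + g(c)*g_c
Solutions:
 g(c) = -sqrt(C1 + c^2)
 g(c) = sqrt(C1 + c^2)


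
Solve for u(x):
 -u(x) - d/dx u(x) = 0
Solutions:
 u(x) = C1*exp(-x)


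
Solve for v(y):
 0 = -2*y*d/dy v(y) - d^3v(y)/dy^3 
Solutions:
 v(y) = C1 + Integral(C2*airyai(-2^(1/3)*y) + C3*airybi(-2^(1/3)*y), y)


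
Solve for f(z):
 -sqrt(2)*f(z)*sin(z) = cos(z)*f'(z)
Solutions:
 f(z) = C1*cos(z)^(sqrt(2))


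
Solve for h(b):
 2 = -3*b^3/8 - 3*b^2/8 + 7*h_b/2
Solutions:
 h(b) = C1 + 3*b^4/112 + b^3/28 + 4*b/7


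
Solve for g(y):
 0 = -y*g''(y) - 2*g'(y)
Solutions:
 g(y) = C1 + C2/y


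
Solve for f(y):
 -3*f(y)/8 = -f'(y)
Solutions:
 f(y) = C1*exp(3*y/8)


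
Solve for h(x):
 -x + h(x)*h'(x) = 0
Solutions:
 h(x) = -sqrt(C1 + x^2)
 h(x) = sqrt(C1 + x^2)


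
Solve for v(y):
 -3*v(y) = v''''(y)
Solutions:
 v(y) = (C1*sin(sqrt(2)*3^(1/4)*y/2) + C2*cos(sqrt(2)*3^(1/4)*y/2))*exp(-sqrt(2)*3^(1/4)*y/2) + (C3*sin(sqrt(2)*3^(1/4)*y/2) + C4*cos(sqrt(2)*3^(1/4)*y/2))*exp(sqrt(2)*3^(1/4)*y/2)


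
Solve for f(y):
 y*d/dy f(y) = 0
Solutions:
 f(y) = C1


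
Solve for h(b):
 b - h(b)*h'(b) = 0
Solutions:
 h(b) = -sqrt(C1 + b^2)
 h(b) = sqrt(C1 + b^2)


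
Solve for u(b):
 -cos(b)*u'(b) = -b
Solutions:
 u(b) = C1 + Integral(b/cos(b), b)


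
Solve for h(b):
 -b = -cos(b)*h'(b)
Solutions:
 h(b) = C1 + Integral(b/cos(b), b)


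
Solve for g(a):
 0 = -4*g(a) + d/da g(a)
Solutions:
 g(a) = C1*exp(4*a)


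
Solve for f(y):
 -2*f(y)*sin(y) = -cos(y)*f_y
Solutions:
 f(y) = C1/cos(y)^2


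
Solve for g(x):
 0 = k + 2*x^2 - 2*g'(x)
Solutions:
 g(x) = C1 + k*x/2 + x^3/3


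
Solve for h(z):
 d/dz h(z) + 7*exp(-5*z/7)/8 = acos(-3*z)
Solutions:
 h(z) = C1 + z*acos(-3*z) + sqrt(1 - 9*z^2)/3 + 49*exp(-5*z/7)/40


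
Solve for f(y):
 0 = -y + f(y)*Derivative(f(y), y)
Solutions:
 f(y) = -sqrt(C1 + y^2)
 f(y) = sqrt(C1 + y^2)


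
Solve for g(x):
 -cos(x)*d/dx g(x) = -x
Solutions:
 g(x) = C1 + Integral(x/cos(x), x)


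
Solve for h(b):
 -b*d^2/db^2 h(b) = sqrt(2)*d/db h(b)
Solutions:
 h(b) = C1 + C2*b^(1 - sqrt(2))


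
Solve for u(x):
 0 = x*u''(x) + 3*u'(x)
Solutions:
 u(x) = C1 + C2/x^2


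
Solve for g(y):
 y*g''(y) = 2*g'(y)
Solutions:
 g(y) = C1 + C2*y^3


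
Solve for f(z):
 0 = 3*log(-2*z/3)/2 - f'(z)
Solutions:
 f(z) = C1 + 3*z*log(-z)/2 + 3*z*(-log(3) - 1 + log(2))/2


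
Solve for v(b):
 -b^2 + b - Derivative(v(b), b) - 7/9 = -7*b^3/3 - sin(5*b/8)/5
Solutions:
 v(b) = C1 + 7*b^4/12 - b^3/3 + b^2/2 - 7*b/9 - 8*cos(5*b/8)/25


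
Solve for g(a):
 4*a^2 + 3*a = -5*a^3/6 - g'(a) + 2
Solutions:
 g(a) = C1 - 5*a^4/24 - 4*a^3/3 - 3*a^2/2 + 2*a


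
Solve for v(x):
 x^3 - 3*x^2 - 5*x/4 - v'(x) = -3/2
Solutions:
 v(x) = C1 + x^4/4 - x^3 - 5*x^2/8 + 3*x/2


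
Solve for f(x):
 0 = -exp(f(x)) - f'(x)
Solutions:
 f(x) = log(1/(C1 + x))


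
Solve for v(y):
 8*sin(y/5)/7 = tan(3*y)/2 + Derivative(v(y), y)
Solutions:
 v(y) = C1 + log(cos(3*y))/6 - 40*cos(y/5)/7


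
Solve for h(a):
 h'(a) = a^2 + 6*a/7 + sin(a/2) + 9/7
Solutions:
 h(a) = C1 + a^3/3 + 3*a^2/7 + 9*a/7 - 2*cos(a/2)


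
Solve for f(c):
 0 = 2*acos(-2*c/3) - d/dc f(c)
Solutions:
 f(c) = C1 + 2*c*acos(-2*c/3) + sqrt(9 - 4*c^2)


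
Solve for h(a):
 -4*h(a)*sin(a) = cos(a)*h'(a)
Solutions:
 h(a) = C1*cos(a)^4


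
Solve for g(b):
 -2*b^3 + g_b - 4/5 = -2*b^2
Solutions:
 g(b) = C1 + b^4/2 - 2*b^3/3 + 4*b/5


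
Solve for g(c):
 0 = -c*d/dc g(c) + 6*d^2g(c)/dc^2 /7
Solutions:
 g(c) = C1 + C2*erfi(sqrt(21)*c/6)


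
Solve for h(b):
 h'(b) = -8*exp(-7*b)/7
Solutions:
 h(b) = C1 + 8*exp(-7*b)/49


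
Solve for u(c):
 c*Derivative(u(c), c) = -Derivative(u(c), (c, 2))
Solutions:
 u(c) = C1 + C2*erf(sqrt(2)*c/2)


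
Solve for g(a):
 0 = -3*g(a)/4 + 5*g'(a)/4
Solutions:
 g(a) = C1*exp(3*a/5)


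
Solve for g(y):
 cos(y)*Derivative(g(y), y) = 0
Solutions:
 g(y) = C1


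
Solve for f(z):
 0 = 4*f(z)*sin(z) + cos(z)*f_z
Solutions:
 f(z) = C1*cos(z)^4


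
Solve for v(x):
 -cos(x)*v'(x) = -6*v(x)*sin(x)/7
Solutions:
 v(x) = C1/cos(x)^(6/7)


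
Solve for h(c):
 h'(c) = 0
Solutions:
 h(c) = C1


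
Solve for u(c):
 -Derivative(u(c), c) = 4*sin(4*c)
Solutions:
 u(c) = C1 + cos(4*c)


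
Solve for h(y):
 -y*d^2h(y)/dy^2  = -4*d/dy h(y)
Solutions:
 h(y) = C1 + C2*y^5


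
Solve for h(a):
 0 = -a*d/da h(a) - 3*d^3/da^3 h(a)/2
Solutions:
 h(a) = C1 + Integral(C2*airyai(-2^(1/3)*3^(2/3)*a/3) + C3*airybi(-2^(1/3)*3^(2/3)*a/3), a)


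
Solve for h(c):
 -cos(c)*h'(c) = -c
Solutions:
 h(c) = C1 + Integral(c/cos(c), c)


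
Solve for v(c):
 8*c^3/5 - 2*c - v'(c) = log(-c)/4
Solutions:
 v(c) = C1 + 2*c^4/5 - c^2 - c*log(-c)/4 + c/4


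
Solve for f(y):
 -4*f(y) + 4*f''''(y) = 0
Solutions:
 f(y) = C1*exp(-y) + C2*exp(y) + C3*sin(y) + C4*cos(y)


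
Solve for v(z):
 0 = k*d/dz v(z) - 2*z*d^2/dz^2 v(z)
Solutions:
 v(z) = C1 + z^(re(k)/2 + 1)*(C2*sin(log(z)*Abs(im(k))/2) + C3*cos(log(z)*im(k)/2))


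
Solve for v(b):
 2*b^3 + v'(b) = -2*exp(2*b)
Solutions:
 v(b) = C1 - b^4/2 - exp(2*b)


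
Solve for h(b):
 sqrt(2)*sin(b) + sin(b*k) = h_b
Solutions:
 h(b) = C1 - sqrt(2)*cos(b) - cos(b*k)/k


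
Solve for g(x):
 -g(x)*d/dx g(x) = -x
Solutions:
 g(x) = -sqrt(C1 + x^2)
 g(x) = sqrt(C1 + x^2)


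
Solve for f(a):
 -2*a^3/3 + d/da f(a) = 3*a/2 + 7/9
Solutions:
 f(a) = C1 + a^4/6 + 3*a^2/4 + 7*a/9


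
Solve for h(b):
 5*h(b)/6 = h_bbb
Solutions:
 h(b) = C3*exp(5^(1/3)*6^(2/3)*b/6) + (C1*sin(2^(2/3)*3^(1/6)*5^(1/3)*b/4) + C2*cos(2^(2/3)*3^(1/6)*5^(1/3)*b/4))*exp(-5^(1/3)*6^(2/3)*b/12)


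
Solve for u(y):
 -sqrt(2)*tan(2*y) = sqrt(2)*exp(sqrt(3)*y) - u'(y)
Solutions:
 u(y) = C1 + sqrt(6)*exp(sqrt(3)*y)/3 - sqrt(2)*log(cos(2*y))/2


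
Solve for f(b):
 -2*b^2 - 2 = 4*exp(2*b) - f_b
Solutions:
 f(b) = C1 + 2*b^3/3 + 2*b + 2*exp(2*b)


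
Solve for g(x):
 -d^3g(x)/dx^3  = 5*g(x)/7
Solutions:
 g(x) = C3*exp(-5^(1/3)*7^(2/3)*x/7) + (C1*sin(sqrt(3)*5^(1/3)*7^(2/3)*x/14) + C2*cos(sqrt(3)*5^(1/3)*7^(2/3)*x/14))*exp(5^(1/3)*7^(2/3)*x/14)


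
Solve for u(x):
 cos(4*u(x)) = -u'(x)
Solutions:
 u(x) = -asin((C1 + exp(8*x))/(C1 - exp(8*x)))/4 + pi/4
 u(x) = asin((C1 + exp(8*x))/(C1 - exp(8*x)))/4


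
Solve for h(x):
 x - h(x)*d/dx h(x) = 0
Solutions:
 h(x) = -sqrt(C1 + x^2)
 h(x) = sqrt(C1 + x^2)


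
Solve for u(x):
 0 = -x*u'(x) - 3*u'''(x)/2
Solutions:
 u(x) = C1 + Integral(C2*airyai(-2^(1/3)*3^(2/3)*x/3) + C3*airybi(-2^(1/3)*3^(2/3)*x/3), x)


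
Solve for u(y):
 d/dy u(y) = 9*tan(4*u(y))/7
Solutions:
 u(y) = -asin(C1*exp(36*y/7))/4 + pi/4
 u(y) = asin(C1*exp(36*y/7))/4


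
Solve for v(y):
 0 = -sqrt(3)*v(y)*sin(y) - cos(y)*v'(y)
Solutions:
 v(y) = C1*cos(y)^(sqrt(3))


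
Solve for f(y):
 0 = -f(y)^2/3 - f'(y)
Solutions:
 f(y) = 3/(C1 + y)


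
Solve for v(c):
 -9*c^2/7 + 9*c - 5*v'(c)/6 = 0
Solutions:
 v(c) = C1 - 18*c^3/35 + 27*c^2/5


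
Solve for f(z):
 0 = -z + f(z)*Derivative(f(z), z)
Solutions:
 f(z) = -sqrt(C1 + z^2)
 f(z) = sqrt(C1 + z^2)


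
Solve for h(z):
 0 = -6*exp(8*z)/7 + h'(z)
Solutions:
 h(z) = C1 + 3*exp(8*z)/28


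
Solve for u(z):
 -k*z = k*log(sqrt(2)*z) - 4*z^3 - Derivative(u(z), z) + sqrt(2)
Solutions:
 u(z) = C1 + k*z^2/2 + k*z*log(z) - k*z + k*z*log(2)/2 - z^4 + sqrt(2)*z


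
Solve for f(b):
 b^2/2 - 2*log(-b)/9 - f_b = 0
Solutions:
 f(b) = C1 + b^3/6 - 2*b*log(-b)/9 + 2*b/9


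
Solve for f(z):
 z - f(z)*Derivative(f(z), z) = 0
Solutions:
 f(z) = -sqrt(C1 + z^2)
 f(z) = sqrt(C1 + z^2)


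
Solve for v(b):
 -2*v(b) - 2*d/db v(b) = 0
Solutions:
 v(b) = C1*exp(-b)


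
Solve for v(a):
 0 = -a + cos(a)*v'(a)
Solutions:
 v(a) = C1 + Integral(a/cos(a), a)


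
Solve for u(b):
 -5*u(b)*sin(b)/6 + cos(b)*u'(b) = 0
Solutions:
 u(b) = C1/cos(b)^(5/6)


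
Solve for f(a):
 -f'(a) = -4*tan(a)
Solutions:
 f(a) = C1 - 4*log(cos(a))


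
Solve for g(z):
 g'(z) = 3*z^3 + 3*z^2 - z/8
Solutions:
 g(z) = C1 + 3*z^4/4 + z^3 - z^2/16


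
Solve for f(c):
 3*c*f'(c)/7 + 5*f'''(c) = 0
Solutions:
 f(c) = C1 + Integral(C2*airyai(-3^(1/3)*35^(2/3)*c/35) + C3*airybi(-3^(1/3)*35^(2/3)*c/35), c)


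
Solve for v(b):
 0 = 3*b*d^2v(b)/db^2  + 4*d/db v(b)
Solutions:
 v(b) = C1 + C2/b^(1/3)


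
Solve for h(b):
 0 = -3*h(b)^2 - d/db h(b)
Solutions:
 h(b) = 1/(C1 + 3*b)


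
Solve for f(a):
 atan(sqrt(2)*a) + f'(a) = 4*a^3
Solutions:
 f(a) = C1 + a^4 - a*atan(sqrt(2)*a) + sqrt(2)*log(2*a^2 + 1)/4


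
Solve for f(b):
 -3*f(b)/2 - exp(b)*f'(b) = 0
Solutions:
 f(b) = C1*exp(3*exp(-b)/2)


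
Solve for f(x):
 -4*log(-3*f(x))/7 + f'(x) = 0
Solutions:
 -7*Integral(1/(log(-_y) + log(3)), (_y, f(x)))/4 = C1 - x


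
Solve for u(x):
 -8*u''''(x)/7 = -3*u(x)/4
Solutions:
 u(x) = C1*exp(-2^(3/4)*21^(1/4)*x/4) + C2*exp(2^(3/4)*21^(1/4)*x/4) + C3*sin(2^(3/4)*21^(1/4)*x/4) + C4*cos(2^(3/4)*21^(1/4)*x/4)


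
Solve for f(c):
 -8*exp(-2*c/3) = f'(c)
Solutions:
 f(c) = C1 + 12*exp(-2*c/3)


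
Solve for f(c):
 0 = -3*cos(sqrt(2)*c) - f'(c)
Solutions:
 f(c) = C1 - 3*sqrt(2)*sin(sqrt(2)*c)/2


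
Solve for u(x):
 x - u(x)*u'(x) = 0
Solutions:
 u(x) = -sqrt(C1 + x^2)
 u(x) = sqrt(C1 + x^2)


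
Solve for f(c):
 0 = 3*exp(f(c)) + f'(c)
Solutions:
 f(c) = log(1/(C1 + 3*c))


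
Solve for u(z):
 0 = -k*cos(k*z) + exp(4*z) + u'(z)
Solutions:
 u(z) = C1 - exp(4*z)/4 + sin(k*z)


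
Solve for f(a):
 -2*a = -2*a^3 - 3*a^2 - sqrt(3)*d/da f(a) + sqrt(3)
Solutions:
 f(a) = C1 - sqrt(3)*a^4/6 - sqrt(3)*a^3/3 + sqrt(3)*a^2/3 + a


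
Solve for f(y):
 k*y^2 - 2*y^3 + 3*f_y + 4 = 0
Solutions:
 f(y) = C1 - k*y^3/9 + y^4/6 - 4*y/3


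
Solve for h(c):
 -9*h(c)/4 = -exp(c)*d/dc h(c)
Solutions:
 h(c) = C1*exp(-9*exp(-c)/4)


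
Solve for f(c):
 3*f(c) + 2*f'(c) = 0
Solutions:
 f(c) = C1*exp(-3*c/2)


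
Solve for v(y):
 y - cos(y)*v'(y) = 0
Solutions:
 v(y) = C1 + Integral(y/cos(y), y)


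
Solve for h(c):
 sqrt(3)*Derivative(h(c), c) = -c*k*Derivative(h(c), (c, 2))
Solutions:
 h(c) = C1 + c^(((re(k) - sqrt(3))*re(k) + im(k)^2)/(re(k)^2 + im(k)^2))*(C2*sin(sqrt(3)*log(c)*Abs(im(k))/(re(k)^2 + im(k)^2)) + C3*cos(sqrt(3)*log(c)*im(k)/(re(k)^2 + im(k)^2)))


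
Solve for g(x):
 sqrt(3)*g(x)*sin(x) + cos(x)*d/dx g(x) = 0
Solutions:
 g(x) = C1*cos(x)^(sqrt(3))


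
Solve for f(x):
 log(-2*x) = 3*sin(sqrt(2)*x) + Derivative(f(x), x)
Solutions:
 f(x) = C1 + x*log(-x) - x + x*log(2) + 3*sqrt(2)*cos(sqrt(2)*x)/2


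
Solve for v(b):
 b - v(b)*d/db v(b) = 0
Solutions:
 v(b) = -sqrt(C1 + b^2)
 v(b) = sqrt(C1 + b^2)


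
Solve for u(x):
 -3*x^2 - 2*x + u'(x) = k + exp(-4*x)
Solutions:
 u(x) = C1 + k*x + x^3 + x^2 - exp(-4*x)/4


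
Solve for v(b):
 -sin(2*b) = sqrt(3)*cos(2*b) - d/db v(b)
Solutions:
 v(b) = C1 - cos(2*b + pi/3)


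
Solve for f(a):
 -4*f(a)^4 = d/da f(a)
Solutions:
 f(a) = (-3^(2/3) - 3*3^(1/6)*I)*(1/(C1 + 4*a))^(1/3)/6
 f(a) = (-3^(2/3) + 3*3^(1/6)*I)*(1/(C1 + 4*a))^(1/3)/6
 f(a) = (1/(C1 + 12*a))^(1/3)


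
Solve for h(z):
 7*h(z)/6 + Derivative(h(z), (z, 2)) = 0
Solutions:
 h(z) = C1*sin(sqrt(42)*z/6) + C2*cos(sqrt(42)*z/6)


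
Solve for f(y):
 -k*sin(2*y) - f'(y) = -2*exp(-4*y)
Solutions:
 f(y) = C1 + k*cos(2*y)/2 - exp(-4*y)/2


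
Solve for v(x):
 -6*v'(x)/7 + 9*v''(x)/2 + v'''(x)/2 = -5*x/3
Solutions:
 v(x) = C1 + C2*exp(x*(-63 + sqrt(4305))/14) + C3*exp(-x*(63 + sqrt(4305))/14) + 35*x^2/36 + 245*x/24


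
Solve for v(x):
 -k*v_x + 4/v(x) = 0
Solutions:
 v(x) = -sqrt(C1 + 8*x/k)
 v(x) = sqrt(C1 + 8*x/k)


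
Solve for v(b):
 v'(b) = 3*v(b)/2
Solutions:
 v(b) = C1*exp(3*b/2)


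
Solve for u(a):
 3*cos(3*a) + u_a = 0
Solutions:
 u(a) = C1 - sin(3*a)


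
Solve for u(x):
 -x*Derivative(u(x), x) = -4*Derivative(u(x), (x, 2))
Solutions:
 u(x) = C1 + C2*erfi(sqrt(2)*x/4)


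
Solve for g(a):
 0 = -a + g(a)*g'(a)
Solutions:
 g(a) = -sqrt(C1 + a^2)
 g(a) = sqrt(C1 + a^2)


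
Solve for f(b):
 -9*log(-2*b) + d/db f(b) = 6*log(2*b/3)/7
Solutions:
 f(b) = C1 + 69*b*log(b)/7 + b*(-69/7 - 6*log(3)/7 + 69*log(2)/7 + 9*I*pi)


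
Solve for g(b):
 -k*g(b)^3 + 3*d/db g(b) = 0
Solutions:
 g(b) = -sqrt(6)*sqrt(-1/(C1 + b*k))/2
 g(b) = sqrt(6)*sqrt(-1/(C1 + b*k))/2


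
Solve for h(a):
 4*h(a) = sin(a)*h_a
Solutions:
 h(a) = C1*(cos(a)^2 - 2*cos(a) + 1)/(cos(a)^2 + 2*cos(a) + 1)


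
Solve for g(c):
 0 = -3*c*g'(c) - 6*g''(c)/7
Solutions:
 g(c) = C1 + C2*erf(sqrt(7)*c/2)


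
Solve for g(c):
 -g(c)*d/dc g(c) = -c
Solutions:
 g(c) = -sqrt(C1 + c^2)
 g(c) = sqrt(C1 + c^2)


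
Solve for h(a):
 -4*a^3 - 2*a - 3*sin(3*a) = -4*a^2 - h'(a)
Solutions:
 h(a) = C1 + a^4 - 4*a^3/3 + a^2 - cos(3*a)


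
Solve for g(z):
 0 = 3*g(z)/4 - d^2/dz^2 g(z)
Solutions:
 g(z) = C1*exp(-sqrt(3)*z/2) + C2*exp(sqrt(3)*z/2)


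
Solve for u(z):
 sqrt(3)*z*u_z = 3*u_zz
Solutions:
 u(z) = C1 + C2*erfi(sqrt(2)*3^(3/4)*z/6)


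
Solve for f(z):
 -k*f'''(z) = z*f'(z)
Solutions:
 f(z) = C1 + Integral(C2*airyai(z*(-1/k)^(1/3)) + C3*airybi(z*(-1/k)^(1/3)), z)


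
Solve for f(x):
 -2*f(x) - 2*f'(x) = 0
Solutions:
 f(x) = C1*exp(-x)


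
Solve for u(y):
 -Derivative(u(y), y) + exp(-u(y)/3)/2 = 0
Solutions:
 u(y) = 3*log(C1 + y/6)


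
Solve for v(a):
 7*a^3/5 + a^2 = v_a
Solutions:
 v(a) = C1 + 7*a^4/20 + a^3/3


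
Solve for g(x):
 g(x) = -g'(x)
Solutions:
 g(x) = C1*exp(-x)


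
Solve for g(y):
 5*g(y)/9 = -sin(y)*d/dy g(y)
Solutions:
 g(y) = C1*(cos(y) + 1)^(5/18)/(cos(y) - 1)^(5/18)


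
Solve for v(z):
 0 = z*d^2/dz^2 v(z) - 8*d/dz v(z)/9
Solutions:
 v(z) = C1 + C2*z^(17/9)


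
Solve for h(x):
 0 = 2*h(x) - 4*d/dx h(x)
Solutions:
 h(x) = C1*exp(x/2)


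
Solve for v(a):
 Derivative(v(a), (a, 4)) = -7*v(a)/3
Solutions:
 v(a) = (C1*sin(sqrt(2)*3^(3/4)*7^(1/4)*a/6) + C2*cos(sqrt(2)*3^(3/4)*7^(1/4)*a/6))*exp(-sqrt(2)*3^(3/4)*7^(1/4)*a/6) + (C3*sin(sqrt(2)*3^(3/4)*7^(1/4)*a/6) + C4*cos(sqrt(2)*3^(3/4)*7^(1/4)*a/6))*exp(sqrt(2)*3^(3/4)*7^(1/4)*a/6)


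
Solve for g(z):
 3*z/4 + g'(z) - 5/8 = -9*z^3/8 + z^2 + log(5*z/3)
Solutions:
 g(z) = C1 - 9*z^4/32 + z^3/3 - 3*z^2/8 + z*log(z) - 3*z/8 + z*log(5/3)


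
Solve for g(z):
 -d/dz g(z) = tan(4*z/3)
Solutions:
 g(z) = C1 + 3*log(cos(4*z/3))/4


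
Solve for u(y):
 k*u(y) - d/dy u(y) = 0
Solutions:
 u(y) = C1*exp(k*y)


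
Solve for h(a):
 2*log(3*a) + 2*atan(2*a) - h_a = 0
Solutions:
 h(a) = C1 + 2*a*log(a) + 2*a*atan(2*a) - 2*a + 2*a*log(3) - log(4*a^2 + 1)/2


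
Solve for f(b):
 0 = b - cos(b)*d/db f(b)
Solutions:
 f(b) = C1 + Integral(b/cos(b), b)


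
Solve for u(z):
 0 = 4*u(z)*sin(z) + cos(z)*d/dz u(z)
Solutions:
 u(z) = C1*cos(z)^4


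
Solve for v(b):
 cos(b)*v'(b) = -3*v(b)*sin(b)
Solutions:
 v(b) = C1*cos(b)^3


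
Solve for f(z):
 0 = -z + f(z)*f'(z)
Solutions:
 f(z) = -sqrt(C1 + z^2)
 f(z) = sqrt(C1 + z^2)


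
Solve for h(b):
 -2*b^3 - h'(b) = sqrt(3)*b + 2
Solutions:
 h(b) = C1 - b^4/2 - sqrt(3)*b^2/2 - 2*b


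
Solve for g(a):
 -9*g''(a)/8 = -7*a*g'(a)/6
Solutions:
 g(a) = C1 + C2*erfi(sqrt(42)*a/9)


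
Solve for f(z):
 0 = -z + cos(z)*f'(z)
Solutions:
 f(z) = C1 + Integral(z/cos(z), z)


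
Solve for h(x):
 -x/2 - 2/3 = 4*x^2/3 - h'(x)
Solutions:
 h(x) = C1 + 4*x^3/9 + x^2/4 + 2*x/3


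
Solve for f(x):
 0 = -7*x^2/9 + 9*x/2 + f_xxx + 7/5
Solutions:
 f(x) = C1 + C2*x + C3*x^2 + 7*x^5/540 - 3*x^4/16 - 7*x^3/30


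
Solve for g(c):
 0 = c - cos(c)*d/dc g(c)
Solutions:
 g(c) = C1 + Integral(c/cos(c), c)


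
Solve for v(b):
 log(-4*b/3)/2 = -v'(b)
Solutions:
 v(b) = C1 - b*log(-b)/2 + b*(-log(2) + 1/2 + log(3)/2)


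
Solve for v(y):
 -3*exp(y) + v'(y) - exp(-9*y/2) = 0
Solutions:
 v(y) = C1 + 3*exp(y) - 2*exp(-9*y/2)/9


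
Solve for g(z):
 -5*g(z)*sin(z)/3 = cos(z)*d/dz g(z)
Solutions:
 g(z) = C1*cos(z)^(5/3)


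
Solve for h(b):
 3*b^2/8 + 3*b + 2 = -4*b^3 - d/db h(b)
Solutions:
 h(b) = C1 - b^4 - b^3/8 - 3*b^2/2 - 2*b


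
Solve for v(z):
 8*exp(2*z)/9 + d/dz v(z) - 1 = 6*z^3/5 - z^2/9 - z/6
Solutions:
 v(z) = C1 + 3*z^4/10 - z^3/27 - z^2/12 + z - 4*exp(2*z)/9


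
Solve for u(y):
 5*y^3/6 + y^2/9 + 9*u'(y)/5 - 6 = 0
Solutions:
 u(y) = C1 - 25*y^4/216 - 5*y^3/243 + 10*y/3


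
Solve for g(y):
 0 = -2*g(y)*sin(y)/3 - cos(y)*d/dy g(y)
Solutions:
 g(y) = C1*cos(y)^(2/3)


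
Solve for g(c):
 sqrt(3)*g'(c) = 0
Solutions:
 g(c) = C1


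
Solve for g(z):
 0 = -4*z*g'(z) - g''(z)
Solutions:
 g(z) = C1 + C2*erf(sqrt(2)*z)
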